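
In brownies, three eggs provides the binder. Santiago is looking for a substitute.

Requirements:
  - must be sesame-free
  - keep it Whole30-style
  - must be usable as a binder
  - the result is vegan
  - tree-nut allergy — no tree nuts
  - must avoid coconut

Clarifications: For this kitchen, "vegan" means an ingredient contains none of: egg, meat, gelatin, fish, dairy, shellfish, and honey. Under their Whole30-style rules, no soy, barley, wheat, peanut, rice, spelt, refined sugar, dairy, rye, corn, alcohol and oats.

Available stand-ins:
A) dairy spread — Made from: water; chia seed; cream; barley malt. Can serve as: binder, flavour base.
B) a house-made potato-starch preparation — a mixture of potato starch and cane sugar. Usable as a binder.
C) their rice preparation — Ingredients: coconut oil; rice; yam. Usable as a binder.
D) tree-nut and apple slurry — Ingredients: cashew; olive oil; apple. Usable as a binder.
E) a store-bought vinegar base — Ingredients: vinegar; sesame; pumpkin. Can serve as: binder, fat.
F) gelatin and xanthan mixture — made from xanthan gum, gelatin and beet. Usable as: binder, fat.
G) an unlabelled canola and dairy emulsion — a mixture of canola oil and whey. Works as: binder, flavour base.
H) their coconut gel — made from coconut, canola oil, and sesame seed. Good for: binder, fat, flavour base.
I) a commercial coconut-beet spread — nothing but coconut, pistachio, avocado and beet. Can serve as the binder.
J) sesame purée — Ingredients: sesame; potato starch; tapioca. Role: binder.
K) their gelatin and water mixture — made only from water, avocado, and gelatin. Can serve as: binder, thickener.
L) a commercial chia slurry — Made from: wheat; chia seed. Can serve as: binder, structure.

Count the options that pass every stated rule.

0

A: has cream, so not vegan; has barley malt, so not Whole30-style — out
B: has cane sugar, so not Whole30-style — no
C: has rice, so not Whole30-style; has coconut oil, so not coconut-free — no
D: has cashew, so not tree-nut-free — no
E: has sesame, so not sesame-free — reject
F: has gelatin, so not vegan — no
G: has whey, so not vegan; has whey, so not Whole30-style — reject
H: has coconut, so not coconut-free; has sesame seed, so not sesame-free — no
I: has coconut, so not coconut-free; has pistachio, so not tree-nut-free — no
J: has sesame, so not sesame-free — out
K: has gelatin, so not vegan — no
L: has wheat, so not Whole30-style — no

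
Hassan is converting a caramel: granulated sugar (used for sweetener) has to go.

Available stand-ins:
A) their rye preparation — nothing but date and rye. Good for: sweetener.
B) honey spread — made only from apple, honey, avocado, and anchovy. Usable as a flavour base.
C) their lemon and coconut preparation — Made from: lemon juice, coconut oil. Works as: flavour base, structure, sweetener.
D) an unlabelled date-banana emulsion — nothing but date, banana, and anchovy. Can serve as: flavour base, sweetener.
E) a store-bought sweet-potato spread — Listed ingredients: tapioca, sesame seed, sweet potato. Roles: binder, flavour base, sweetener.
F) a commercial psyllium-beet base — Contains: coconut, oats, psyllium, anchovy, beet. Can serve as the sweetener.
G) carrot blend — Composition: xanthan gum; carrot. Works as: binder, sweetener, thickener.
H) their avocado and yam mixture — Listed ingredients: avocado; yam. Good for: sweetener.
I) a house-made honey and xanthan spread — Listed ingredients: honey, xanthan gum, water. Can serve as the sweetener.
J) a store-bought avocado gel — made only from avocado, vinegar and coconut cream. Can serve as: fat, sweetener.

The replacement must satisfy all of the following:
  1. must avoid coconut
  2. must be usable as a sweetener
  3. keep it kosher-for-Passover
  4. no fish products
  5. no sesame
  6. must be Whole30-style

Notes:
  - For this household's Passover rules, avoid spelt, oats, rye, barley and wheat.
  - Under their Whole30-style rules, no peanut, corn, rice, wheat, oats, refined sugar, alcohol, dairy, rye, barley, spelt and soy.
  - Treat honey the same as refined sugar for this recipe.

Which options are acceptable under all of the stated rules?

A: has rye, so not kosher-for-Passover; has rye, so not Whole30-style — reject
B: not usable as a sweetener; has honey, so not Whole30-style (and 1 more) — reject
C: has coconut oil, so not coconut-free — reject
D: has anchovy, so not fish-free — out
E: has sesame seed, so not sesame-free — reject
F: has oats, so not kosher-for-Passover; has oats, so not Whole30-style (and 2 more) — out
G: only carrot and xanthan gum; none excluded — valid
H: every rule checks out — OK
I: has honey, so not Whole30-style — reject
J: has coconut cream, so not coconut-free — reject

G, H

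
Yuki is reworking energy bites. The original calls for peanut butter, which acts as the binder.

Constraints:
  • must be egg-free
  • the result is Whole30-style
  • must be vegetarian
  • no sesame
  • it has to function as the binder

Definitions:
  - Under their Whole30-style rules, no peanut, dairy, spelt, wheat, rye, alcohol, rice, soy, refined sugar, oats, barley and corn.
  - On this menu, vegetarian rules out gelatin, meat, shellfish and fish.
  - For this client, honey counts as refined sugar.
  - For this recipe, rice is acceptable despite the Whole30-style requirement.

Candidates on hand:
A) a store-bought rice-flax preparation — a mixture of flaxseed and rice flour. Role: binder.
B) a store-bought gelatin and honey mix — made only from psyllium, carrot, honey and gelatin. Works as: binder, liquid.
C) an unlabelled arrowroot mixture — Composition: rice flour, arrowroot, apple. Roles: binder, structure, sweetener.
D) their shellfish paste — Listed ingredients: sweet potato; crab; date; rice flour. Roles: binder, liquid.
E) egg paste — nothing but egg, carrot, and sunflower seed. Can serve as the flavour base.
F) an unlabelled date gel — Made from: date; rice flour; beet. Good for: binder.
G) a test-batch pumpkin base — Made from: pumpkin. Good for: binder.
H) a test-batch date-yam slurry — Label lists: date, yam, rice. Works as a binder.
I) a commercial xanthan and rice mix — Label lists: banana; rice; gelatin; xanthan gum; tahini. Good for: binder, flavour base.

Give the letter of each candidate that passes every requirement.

A, C, F, G, H

A: rice is permitted under the Whole30-style carve-out; nothing else excluded — valid
B: has honey, so not Whole30-style; has gelatin, so not vegetarian — reject
C: rice is permitted under the Whole30-style carve-out; nothing else excluded — keep
D: has crab, so not vegetarian — reject
E: not usable as a binder; has egg, so not egg-free — reject
F: rice is permitted under the Whole30-style carve-out; nothing else excluded — keep
G: only pumpkin; none excluded — OK
H: rice is permitted under the Whole30-style carve-out; nothing else excluded — valid
I: has gelatin, so not vegetarian; has tahini, so not sesame-free — out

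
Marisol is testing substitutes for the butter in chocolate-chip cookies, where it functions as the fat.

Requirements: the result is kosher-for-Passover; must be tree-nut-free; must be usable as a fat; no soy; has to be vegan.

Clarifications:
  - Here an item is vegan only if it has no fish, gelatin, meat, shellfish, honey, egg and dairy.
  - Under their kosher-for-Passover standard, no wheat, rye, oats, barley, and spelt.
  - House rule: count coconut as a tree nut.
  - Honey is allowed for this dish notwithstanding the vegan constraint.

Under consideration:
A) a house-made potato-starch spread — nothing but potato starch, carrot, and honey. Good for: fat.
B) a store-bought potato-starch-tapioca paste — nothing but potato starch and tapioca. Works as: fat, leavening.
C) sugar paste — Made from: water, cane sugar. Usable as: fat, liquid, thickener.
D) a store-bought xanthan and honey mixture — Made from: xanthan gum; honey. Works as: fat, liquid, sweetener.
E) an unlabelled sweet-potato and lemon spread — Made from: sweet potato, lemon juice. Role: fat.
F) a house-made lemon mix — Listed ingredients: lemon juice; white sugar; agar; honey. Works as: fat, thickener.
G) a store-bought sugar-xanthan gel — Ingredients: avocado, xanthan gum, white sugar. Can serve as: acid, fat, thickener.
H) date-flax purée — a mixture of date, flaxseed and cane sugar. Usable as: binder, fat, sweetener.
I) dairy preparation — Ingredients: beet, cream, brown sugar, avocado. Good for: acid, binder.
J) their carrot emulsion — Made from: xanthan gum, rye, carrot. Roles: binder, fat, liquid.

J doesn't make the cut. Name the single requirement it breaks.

usable as a fat: satisfied
vegan: satisfied
kosher-for-Passover: has rye — fails
tree-nut-free: satisfied
soy-free: satisfied

kosher-for-Passover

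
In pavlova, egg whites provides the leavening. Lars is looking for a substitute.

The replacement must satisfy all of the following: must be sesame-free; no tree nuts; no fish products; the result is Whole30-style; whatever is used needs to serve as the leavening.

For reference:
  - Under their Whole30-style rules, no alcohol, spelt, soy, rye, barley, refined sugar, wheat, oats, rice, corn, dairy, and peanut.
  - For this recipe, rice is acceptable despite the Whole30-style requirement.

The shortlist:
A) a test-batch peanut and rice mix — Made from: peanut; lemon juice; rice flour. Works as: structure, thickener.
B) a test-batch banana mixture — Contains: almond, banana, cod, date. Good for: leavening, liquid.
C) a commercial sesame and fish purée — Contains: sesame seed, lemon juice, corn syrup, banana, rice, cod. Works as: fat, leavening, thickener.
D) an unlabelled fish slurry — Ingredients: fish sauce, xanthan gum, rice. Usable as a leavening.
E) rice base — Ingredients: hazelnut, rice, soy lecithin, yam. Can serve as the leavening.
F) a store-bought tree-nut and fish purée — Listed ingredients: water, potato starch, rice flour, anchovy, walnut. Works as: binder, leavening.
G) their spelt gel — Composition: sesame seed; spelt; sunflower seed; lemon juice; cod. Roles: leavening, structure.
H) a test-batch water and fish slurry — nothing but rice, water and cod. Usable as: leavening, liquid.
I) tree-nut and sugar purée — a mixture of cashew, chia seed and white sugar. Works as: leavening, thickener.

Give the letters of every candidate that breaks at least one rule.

A: not usable as a leavening; has peanut, so not Whole30-style — no
B: has almond, so not tree-nut-free; has cod, so not fish-free — no
C: has corn syrup, so not Whole30-style; has sesame seed, so not sesame-free (and 1 more) — out
D: has fish sauce, so not fish-free — out
E: has soy lecithin, so not Whole30-style; has hazelnut, so not tree-nut-free — out
F: has walnut, so not tree-nut-free; has anchovy, so not fish-free — reject
G: has spelt, so not Whole30-style; has sesame seed, so not sesame-free (and 1 more) — reject
H: has cod, so not fish-free — no
I: has white sugar, so not Whole30-style; has cashew, so not tree-nut-free — no

A, B, C, D, E, F, G, H, I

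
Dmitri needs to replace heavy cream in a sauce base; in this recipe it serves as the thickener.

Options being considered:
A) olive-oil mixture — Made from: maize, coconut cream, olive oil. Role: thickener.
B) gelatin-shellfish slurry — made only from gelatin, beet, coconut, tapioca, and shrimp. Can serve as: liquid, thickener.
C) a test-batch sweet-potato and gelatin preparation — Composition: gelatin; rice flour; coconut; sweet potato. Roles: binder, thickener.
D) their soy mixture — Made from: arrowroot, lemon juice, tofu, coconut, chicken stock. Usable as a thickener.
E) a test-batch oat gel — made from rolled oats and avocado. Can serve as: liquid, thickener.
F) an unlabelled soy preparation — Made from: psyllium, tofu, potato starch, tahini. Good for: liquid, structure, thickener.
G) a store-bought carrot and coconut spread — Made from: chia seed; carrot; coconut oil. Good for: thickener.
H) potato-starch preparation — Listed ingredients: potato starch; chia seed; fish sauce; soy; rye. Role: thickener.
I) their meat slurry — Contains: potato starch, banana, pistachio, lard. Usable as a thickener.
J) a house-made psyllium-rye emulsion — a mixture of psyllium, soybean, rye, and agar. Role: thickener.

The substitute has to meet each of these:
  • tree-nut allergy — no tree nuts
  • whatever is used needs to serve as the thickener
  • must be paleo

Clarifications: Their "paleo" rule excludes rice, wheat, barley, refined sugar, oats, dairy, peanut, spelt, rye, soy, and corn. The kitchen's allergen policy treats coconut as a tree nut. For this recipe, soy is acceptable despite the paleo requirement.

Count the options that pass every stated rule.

A: has maize, so not paleo; has coconut cream, so not tree-nut-free — out
B: has coconut, so not tree-nut-free — no
C: has rice flour, so not paleo; has coconut, so not tree-nut-free — out
D: has coconut, so not tree-nut-free — no
E: has rolled oats, so not paleo — reject
F: soy is permitted under the paleo carve-out; nothing else excluded — OK
G: has coconut oil, so not tree-nut-free — no
H: has rye, so not paleo — out
I: has pistachio, so not tree-nut-free — no
J: has rye, so not paleo — no

1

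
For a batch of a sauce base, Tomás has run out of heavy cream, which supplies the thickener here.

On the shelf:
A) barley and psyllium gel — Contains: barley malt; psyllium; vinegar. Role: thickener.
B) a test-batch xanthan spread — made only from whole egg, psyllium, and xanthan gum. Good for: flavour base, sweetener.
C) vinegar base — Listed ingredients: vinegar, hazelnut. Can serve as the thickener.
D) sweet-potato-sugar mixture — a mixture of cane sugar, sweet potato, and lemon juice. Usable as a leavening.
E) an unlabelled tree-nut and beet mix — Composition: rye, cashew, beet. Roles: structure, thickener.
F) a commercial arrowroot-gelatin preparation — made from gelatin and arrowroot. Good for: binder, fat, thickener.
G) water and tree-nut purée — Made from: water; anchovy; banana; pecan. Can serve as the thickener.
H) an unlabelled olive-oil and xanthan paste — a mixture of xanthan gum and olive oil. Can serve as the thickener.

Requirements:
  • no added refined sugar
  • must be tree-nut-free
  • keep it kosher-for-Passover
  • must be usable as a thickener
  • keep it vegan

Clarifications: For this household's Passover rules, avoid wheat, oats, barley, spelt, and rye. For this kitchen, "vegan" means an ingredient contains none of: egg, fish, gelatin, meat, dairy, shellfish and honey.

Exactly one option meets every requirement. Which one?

H

A: has barley malt, so not kosher-for-Passover — out
B: not usable as a thickener; has whole egg, so not vegan — reject
C: has hazelnut, so not tree-nut-free — out
D: not usable as a thickener; has cane sugar, so not no-added-sugar — reject
E: has rye, so not kosher-for-Passover; has cashew, so not tree-nut-free — no
F: has gelatin, so not vegan — out
G: has anchovy, so not vegan; has pecan, so not tree-nut-free — no
H: only olive oil and xanthan gum; none excluded — valid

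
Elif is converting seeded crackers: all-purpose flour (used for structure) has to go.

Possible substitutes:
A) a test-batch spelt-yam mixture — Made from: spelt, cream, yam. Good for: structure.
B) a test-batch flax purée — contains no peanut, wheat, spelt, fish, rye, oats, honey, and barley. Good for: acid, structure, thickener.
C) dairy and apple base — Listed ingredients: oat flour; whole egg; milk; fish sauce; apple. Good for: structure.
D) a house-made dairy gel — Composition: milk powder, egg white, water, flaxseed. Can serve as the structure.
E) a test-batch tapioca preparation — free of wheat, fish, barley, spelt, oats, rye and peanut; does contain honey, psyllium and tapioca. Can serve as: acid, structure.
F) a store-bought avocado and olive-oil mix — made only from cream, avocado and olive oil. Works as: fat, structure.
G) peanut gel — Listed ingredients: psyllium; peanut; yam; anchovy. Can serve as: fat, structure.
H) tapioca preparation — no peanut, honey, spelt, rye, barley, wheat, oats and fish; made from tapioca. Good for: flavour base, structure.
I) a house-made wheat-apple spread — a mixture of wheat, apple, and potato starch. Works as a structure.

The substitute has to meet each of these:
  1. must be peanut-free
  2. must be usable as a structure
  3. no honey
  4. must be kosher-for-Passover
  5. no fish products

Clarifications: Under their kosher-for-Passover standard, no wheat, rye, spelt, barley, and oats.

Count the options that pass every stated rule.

A: has spelt, so not kosher-for-Passover — no
B: works as a structure, no peanut, no honey — OK
C: has oat flour, so not kosher-for-Passover; has fish sauce, so not fish-free — reject
D: no peanut, no honey — valid
E: has honey, so not honey-free — reject
F: only cream, olive oil, and avocado; none excluded — keep
G: has anchovy, so not fish-free; has peanut, so not peanut-free — reject
H: no peanut, no honey — keep
I: has wheat, so not kosher-for-Passover — reject

4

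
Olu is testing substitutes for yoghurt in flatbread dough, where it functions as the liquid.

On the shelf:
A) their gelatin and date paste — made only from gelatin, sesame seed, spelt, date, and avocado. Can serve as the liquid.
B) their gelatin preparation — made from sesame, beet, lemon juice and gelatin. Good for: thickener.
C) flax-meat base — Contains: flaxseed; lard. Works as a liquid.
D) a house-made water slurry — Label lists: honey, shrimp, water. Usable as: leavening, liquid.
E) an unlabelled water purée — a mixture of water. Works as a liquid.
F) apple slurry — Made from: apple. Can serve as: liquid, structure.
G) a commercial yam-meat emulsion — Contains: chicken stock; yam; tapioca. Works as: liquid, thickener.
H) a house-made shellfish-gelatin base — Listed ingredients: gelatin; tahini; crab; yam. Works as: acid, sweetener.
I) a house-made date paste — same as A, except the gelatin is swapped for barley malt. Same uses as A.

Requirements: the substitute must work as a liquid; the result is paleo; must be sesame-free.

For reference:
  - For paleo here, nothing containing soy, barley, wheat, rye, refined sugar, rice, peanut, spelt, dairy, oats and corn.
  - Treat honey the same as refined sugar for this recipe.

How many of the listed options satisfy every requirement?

A: has spelt, so not paleo; has sesame seed, so not sesame-free — no
B: not usable as a liquid; has sesame, so not sesame-free — reject
C: all constraints satisfied — valid
D: has honey, so not paleo — no
E: only water; none excluded — valid
F: only apple; none excluded — valid
G: nothing on the exclusion list — valid
H: not usable as a liquid; has tahini, so not sesame-free — out
I: has barley malt, so not paleo; has sesame seed, so not sesame-free — out

4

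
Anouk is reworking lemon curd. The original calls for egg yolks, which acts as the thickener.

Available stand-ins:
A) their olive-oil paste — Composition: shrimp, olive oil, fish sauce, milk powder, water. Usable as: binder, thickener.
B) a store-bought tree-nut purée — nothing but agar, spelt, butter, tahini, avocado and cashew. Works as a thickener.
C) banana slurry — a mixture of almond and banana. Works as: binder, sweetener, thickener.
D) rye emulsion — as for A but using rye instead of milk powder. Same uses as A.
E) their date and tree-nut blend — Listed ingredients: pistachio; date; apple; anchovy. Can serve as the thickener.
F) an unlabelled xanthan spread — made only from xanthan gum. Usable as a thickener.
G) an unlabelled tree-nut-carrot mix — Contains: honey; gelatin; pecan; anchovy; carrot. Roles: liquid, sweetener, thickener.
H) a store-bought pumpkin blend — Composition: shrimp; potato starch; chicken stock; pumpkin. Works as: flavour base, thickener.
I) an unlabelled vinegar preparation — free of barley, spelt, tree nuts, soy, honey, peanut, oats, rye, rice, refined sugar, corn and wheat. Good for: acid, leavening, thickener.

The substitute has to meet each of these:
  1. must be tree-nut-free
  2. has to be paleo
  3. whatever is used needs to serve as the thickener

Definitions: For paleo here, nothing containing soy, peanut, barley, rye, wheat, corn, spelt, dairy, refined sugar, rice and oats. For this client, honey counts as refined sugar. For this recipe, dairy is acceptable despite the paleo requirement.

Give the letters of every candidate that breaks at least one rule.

A: dairy is permitted under the paleo carve-out; nothing else excluded — OK
B: has spelt, so not paleo; has cashew, so not tree-nut-free — reject
C: has almond, so not tree-nut-free — out
D: has rye, so not paleo — no
E: has pistachio, so not tree-nut-free — reject
F: no tree nuts, paleo — valid
G: has honey, so not paleo; has pecan, so not tree-nut-free — out
H: chicken stock and shrimp etc. — none of it excluded — OK
I: every rule checks out — keep

B, C, D, E, G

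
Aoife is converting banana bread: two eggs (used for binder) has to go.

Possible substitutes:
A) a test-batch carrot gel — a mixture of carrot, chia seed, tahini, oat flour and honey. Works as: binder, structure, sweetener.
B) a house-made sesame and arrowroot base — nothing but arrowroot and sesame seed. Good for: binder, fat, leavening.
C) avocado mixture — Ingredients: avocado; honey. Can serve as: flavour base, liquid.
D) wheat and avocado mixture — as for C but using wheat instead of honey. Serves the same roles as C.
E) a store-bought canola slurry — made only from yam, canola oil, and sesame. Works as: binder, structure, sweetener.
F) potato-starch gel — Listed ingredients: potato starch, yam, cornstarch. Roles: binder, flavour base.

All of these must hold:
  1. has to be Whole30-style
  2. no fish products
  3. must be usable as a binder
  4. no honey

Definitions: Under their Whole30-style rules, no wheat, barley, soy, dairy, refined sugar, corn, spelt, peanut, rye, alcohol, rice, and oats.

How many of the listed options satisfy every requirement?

A: has oat flour, so not Whole30-style; has honey, so not honey-free — reject
B: nothing on the exclusion list — keep
C: not usable as a binder; has honey, so not honey-free — reject
D: not usable as a binder; has wheat, so not Whole30-style — out
E: Whole30-style, no fish — OK
F: has cornstarch, so not Whole30-style — out

2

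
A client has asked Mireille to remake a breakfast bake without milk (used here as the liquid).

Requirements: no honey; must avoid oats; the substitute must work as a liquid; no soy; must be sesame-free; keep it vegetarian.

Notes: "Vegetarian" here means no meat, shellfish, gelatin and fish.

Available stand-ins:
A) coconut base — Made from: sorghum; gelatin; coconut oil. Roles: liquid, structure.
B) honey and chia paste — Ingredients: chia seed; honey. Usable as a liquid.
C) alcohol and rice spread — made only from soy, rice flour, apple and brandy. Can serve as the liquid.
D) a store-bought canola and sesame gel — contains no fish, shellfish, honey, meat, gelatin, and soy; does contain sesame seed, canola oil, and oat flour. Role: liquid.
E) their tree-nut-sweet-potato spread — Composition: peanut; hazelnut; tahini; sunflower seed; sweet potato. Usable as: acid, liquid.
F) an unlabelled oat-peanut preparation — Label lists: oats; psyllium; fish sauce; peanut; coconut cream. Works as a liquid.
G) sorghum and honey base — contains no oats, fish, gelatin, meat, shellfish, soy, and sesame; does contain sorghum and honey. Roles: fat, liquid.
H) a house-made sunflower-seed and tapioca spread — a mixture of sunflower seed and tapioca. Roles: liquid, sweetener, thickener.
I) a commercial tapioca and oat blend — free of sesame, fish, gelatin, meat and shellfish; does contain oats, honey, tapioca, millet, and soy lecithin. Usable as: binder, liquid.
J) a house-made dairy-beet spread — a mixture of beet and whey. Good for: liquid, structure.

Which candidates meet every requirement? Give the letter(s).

H, J

A: has gelatin, so not vegetarian — out
B: has honey, so not honey-free — out
C: has soy, so not soy-free — no
D: has oat flour, so not oat-free; has sesame seed, so not sesame-free — reject
E: has tahini, so not sesame-free — reject
F: has fish sauce, so not vegetarian; has oats, so not oat-free — out
G: has honey, so not honey-free — out
H: every rule checks out — OK
I: has honey, so not honey-free; has soy lecithin, so not soy-free (and 1 more) — no
J: nothing on the exclusion list — OK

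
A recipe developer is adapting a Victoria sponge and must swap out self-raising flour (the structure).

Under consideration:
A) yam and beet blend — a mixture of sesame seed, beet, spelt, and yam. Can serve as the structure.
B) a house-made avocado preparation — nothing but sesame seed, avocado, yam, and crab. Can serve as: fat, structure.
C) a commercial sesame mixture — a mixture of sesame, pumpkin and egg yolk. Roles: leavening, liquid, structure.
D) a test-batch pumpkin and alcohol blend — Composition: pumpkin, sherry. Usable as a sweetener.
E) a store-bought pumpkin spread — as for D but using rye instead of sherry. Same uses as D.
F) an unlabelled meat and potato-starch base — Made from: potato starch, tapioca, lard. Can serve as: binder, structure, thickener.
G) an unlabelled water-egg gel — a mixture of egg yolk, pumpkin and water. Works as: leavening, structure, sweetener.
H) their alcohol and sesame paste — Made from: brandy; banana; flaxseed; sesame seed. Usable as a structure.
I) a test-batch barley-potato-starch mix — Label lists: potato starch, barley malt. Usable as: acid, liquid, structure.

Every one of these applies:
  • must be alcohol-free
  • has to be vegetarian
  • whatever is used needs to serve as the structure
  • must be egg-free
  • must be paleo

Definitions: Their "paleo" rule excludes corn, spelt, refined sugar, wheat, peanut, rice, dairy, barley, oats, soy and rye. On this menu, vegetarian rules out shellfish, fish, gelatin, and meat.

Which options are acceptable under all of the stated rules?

none

A: has spelt, so not paleo — no
B: has crab, so not vegetarian — out
C: has egg yolk, so not egg-free — out
D: not usable as a structure; has sherry, so not alcohol-free — reject
E: not usable as a structure; has rye, so not paleo — out
F: has lard, so not vegetarian — reject
G: has egg yolk, so not egg-free — reject
H: has brandy, so not alcohol-free — out
I: has barley malt, so not paleo — reject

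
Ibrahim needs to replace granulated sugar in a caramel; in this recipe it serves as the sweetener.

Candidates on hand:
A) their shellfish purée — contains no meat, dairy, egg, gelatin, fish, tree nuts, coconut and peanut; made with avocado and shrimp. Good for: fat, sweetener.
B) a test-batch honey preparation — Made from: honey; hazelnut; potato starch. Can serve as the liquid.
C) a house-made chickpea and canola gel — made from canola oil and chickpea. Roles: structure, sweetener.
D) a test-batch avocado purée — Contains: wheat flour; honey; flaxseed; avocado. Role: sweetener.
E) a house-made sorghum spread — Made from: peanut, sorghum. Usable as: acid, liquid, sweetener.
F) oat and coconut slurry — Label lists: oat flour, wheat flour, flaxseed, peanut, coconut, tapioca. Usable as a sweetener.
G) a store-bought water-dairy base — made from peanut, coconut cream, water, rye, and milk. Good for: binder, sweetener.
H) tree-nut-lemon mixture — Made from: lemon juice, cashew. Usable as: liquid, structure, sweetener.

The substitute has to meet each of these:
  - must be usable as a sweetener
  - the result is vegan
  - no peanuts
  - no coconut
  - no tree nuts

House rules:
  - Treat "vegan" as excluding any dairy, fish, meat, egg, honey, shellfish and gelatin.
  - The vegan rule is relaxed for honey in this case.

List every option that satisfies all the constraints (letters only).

C, D

A: has shrimp, so not vegan — reject
B: not usable as a sweetener; has hazelnut, so not tree-nut-free — out
C: works as a sweetener, vegan, no peanut — valid
D: honey is permitted under the vegan carve-out; nothing else excluded — valid
E: has peanut, so not peanut-free — no
F: has peanut, so not peanut-free; has coconut, so not coconut-free — out
G: has milk, so not vegan; has peanut, so not peanut-free (and 1 more) — no
H: has cashew, so not tree-nut-free — reject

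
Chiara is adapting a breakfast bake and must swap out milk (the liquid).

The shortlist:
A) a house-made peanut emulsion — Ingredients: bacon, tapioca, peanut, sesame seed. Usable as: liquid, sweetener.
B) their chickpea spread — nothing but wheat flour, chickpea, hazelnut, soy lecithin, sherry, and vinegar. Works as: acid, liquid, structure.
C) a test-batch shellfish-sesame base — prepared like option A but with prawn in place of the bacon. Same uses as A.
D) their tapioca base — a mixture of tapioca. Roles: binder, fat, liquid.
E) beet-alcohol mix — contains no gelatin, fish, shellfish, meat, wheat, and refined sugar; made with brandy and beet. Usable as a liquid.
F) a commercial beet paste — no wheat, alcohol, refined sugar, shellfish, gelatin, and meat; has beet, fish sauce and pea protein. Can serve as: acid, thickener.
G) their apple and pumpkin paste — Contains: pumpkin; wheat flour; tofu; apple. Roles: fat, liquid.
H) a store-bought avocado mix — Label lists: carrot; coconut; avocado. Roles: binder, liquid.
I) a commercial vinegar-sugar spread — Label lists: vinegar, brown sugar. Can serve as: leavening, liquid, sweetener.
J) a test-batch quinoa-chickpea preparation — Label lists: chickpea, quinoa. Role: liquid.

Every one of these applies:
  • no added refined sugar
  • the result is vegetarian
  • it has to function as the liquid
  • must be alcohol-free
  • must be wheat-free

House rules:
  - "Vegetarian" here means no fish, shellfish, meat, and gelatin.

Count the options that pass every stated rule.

3

A: has bacon, so not vegetarian — out
B: has wheat flour, so not wheat-free; has sherry, so not alcohol-free — no
C: has prawn, so not vegetarian — no
D: works as a liquid, no refined sugar, vegetarian — keep
E: has brandy, so not alcohol-free — reject
F: not usable as a liquid; has fish sauce, so not vegetarian — reject
G: has wheat flour, so not wheat-free — reject
H: only coconut, avocado, and carrot; none excluded — OK
I: has brown sugar, so not no-added-sugar — out
J: no refined sugar, vegetarian — keep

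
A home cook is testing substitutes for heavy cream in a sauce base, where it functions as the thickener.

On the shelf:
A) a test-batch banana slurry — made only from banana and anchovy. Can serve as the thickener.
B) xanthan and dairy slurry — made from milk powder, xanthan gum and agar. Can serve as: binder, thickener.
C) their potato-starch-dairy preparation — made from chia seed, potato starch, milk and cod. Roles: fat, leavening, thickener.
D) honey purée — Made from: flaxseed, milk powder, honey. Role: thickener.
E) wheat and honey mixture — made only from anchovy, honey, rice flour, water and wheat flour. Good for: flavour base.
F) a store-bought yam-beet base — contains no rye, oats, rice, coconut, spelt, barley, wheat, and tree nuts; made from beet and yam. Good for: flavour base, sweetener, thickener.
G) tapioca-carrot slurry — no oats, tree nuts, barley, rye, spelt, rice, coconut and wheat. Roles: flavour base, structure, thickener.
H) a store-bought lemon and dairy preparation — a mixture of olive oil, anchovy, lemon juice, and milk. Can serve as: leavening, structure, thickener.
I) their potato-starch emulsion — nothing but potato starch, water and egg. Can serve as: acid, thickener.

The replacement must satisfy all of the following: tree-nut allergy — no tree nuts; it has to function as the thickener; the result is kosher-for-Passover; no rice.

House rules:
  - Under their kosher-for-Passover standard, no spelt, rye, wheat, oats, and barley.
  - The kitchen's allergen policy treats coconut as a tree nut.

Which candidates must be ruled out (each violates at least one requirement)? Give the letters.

A: only anchovy and banana; none excluded — OK
B: works as a thickener, tree-nut-free, kosher-for-Passover — valid
C: milk and cod etc. — none of it excluded — OK
D: only milk powder, honey and flaxseed; none excluded — valid
E: not usable as a thickener; has wheat flour, so not kosher-for-Passover (and 1 more) — reject
F: tree-nut-free, no rice — keep
G: works as a thickener, kosher-for-Passover, no rice — OK
H: all constraints satisfied — valid
I: nothing on the exclusion list — OK

E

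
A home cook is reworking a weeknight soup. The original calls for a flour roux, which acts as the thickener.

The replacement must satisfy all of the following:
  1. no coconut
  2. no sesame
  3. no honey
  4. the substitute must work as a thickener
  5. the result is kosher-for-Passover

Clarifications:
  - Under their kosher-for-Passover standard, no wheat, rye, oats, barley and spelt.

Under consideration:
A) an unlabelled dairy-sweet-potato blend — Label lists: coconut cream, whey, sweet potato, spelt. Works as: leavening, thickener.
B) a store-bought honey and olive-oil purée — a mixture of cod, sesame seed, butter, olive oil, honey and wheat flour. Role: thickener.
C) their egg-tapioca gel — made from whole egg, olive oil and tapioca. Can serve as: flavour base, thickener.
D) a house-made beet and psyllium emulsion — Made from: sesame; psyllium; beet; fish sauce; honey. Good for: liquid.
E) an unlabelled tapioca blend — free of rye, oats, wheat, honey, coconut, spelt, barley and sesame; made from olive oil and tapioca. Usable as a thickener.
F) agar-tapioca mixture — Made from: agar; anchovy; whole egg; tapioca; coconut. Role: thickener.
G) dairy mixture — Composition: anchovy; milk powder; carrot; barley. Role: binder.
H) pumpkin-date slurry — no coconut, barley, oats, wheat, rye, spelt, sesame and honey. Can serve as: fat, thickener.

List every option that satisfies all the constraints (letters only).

A: has spelt, so not kosher-for-Passover; has coconut cream, so not coconut-free — reject
B: has wheat flour, so not kosher-for-Passover; has sesame seed, so not sesame-free (and 1 more) — no
C: all constraints satisfied — valid
D: not usable as a thickener; has sesame, so not sesame-free (and 1 more) — no
E: no sesame, no coconut — OK
F: has coconut, so not coconut-free — no
G: not usable as a thickener; has barley, so not kosher-for-Passover — out
H: works as a thickener, kosher-for-Passover, no coconut — keep

C, E, H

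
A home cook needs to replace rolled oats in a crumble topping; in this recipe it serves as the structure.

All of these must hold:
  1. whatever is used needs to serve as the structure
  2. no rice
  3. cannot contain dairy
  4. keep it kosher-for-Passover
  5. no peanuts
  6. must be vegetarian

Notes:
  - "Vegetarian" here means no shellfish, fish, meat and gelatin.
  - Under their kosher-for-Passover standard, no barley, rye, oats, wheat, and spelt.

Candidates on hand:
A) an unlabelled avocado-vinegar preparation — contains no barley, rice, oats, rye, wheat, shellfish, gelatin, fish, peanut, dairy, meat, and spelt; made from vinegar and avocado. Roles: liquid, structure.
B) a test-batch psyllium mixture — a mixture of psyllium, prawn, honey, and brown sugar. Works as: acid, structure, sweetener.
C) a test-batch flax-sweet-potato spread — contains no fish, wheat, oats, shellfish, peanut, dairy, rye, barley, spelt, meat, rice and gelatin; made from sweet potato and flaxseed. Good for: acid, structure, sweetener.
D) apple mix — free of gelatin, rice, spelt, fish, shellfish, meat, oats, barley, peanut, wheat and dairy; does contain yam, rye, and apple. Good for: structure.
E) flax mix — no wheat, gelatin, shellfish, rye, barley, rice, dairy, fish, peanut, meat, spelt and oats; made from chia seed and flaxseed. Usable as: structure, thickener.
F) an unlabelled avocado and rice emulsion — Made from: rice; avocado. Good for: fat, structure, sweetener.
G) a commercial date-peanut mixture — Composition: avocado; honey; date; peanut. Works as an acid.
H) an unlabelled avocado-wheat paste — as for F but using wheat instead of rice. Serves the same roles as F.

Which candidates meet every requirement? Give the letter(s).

A: works as a structure, vegetarian, kosher-for-Passover — valid
B: has prawn, so not vegetarian — reject
C: vegetarian, no peanut — keep
D: has rye, so not kosher-for-Passover — reject
E: works as a structure, vegetarian, no peanut — valid
F: has rice, so not rice-free — out
G: not usable as a structure; has peanut, so not peanut-free — reject
H: has wheat, so not kosher-for-Passover — reject

A, C, E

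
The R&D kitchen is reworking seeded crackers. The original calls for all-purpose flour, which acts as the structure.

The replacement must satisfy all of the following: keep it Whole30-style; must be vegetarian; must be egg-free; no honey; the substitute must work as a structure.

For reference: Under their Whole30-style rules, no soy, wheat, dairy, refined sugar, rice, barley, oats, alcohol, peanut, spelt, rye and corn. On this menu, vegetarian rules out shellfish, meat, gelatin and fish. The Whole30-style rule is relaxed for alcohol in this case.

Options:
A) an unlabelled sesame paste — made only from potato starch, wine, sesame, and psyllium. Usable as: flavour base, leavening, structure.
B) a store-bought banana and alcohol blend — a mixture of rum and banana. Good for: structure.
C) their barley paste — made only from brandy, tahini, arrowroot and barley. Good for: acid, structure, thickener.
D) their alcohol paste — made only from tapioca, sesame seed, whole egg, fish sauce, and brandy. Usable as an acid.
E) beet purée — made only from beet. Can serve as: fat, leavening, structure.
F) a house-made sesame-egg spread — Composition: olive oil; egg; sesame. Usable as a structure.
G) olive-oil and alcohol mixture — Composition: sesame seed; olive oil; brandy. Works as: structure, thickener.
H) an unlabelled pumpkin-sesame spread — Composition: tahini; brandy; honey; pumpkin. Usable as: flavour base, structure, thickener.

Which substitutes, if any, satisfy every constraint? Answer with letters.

A: alcohol is permitted under the Whole30-style carve-out; nothing else excluded — valid
B: alcohol is permitted under the Whole30-style carve-out; nothing else excluded — OK
C: has barley, so not Whole30-style — no
D: not usable as a structure; has fish sauce, so not vegetarian (and 1 more) — no
E: nothing on the exclusion list — keep
F: has egg, so not egg-free — no
G: alcohol is permitted under the Whole30-style carve-out; nothing else excluded — keep
H: has honey, so not honey-free — out

A, B, E, G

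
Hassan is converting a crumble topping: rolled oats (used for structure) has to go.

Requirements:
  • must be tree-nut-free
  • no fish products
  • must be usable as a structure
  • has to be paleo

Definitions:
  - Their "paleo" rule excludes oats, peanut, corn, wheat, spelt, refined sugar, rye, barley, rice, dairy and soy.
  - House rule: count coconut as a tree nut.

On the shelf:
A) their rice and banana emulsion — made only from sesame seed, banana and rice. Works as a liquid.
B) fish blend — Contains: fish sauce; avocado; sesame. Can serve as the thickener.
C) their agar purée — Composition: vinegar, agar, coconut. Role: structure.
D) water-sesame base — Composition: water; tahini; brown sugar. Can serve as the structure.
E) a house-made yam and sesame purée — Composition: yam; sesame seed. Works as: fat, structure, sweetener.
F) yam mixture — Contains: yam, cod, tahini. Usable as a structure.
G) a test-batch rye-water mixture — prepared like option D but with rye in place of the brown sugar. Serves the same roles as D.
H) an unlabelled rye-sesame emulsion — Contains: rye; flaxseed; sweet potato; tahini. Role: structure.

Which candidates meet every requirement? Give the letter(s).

E

A: not usable as a structure; has rice, so not paleo — reject
B: not usable as a structure; has fish sauce, so not fish-free — reject
C: has coconut, so not tree-nut-free — reject
D: has brown sugar, so not paleo — no
E: only sesame seed and yam; none excluded — OK
F: has cod, so not fish-free — out
G: has rye, so not paleo — no
H: has rye, so not paleo — reject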